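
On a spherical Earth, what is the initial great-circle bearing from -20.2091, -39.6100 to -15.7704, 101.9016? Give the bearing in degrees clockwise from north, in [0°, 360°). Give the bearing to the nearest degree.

131°

Δλ = 101.9016 − -39.6100 = 141.5116°.
θ = atan2( sin Δλ · cos φ₂ , cos φ₁ · sin φ₂ − sin φ₁ · cos φ₂ · cos Δλ )
  = atan2(0.59893, -0.51527) = 130.706° → normalised to [0°, 360°): 130.706°.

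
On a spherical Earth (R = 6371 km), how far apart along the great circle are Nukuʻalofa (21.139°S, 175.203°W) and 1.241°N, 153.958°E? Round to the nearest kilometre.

Δλ = 153.958 − -175.203 = 329.161°; wrapped into (−180°, 180°]: -30.839°.
Δφ = 1.241 − -21.139 = 22.380°.
a = sin²(Δφ/2) + cos φ₁ · cos φ₂ · sin²(Δλ/2) = 0.103582.
c = 2·atan2(√a, √(1−a)) = 0.65535 rad → d = 6371·c ≈ 4175.23 km.

4175 km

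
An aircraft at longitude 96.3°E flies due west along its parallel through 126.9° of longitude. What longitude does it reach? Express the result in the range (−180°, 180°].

Start at +96.3°; shift −126.9° → -30.6°.
-30.6° already lies in (−180°, 180°].

30.6°W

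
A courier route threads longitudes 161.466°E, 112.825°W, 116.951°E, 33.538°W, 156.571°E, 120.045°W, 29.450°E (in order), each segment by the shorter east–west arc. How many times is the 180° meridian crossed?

Leg 1: +161.466° → -112.825°, shortest Δλ = 85.709° (east) — crosses 180°.
Leg 2: -112.825° → +116.951°, shortest Δλ = -130.224° (west) — crosses 180°.
Leg 3: +116.951° → -33.538°, shortest Δλ = -150.489° (west) — does not cross 180°.
Leg 4: -33.538° → +156.571°, shortest Δλ = -169.891° (west) — crosses 180°.
Leg 5: +156.571° → -120.045°, shortest Δλ = 83.384° (east) — crosses 180°.
Leg 6: -120.045° → +29.450°, shortest Δλ = 149.495° (east) — does not cross 180°.
Total crossings: 4.

4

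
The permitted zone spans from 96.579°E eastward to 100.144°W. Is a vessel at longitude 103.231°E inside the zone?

Yes

Band width going east from +96.579° to -100.144°: ((-100.144 − 96.579) mod 360) = 163.277°.
Offset of +103.231° east of the west edge: ((103.231 − 96.579) mod 360) = 6.652°.
6.652° ≤ 163.277° ⇒ inside.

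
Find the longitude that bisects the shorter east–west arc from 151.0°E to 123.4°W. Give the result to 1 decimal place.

Signed shortest Δλ from +151.0° to -123.4° is +85.6°.
Midpoint longitude = +151.0° + (+85.6°)/2 = +151.0° + 42.8° = +193.8°.
Normalise into (−180°, 180°]: -166.2°.
(The naïve average (+151.0 + -123.4)/2 = 13.8° is on the wrong side of the globe.)

166.2°W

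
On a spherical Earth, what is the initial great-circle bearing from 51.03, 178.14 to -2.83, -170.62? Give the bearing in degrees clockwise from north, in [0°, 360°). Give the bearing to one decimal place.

166.2°

Δλ = -170.62 − 178.14 = -348.76°; wrapped into (−180°, 180°]: 11.24°.
θ = atan2( sin Δλ · cos φ₂ , cos φ₁ · sin φ₂ − sin φ₁ · cos φ₂ · cos Δλ )
  = atan2(0.19468, -0.79268) = 166.201° → normalised to [0°, 360°): 166.201°.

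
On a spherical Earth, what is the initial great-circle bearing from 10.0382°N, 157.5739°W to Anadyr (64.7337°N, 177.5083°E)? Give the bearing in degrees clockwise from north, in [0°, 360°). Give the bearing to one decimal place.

347.7°

Δλ = 177.5083 − -157.5739 = 335.0822°; wrapped into (−180°, 180°]: -24.9178°.
θ = atan2( sin Δλ · cos φ₂ , cos φ₁ · sin φ₂ − sin φ₁ · cos φ₂ · cos Δλ )
  = atan2(-0.17983, 0.82302) = -12.325° → normalised to [0°, 360°): 347.675°.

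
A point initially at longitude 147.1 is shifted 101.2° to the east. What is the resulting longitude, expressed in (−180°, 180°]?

Start at +147.1°; shift +101.2° → +248.3°.
+248.3° lies outside (−180°, 180°]; subtract 360° → -111.7°.

-111.7°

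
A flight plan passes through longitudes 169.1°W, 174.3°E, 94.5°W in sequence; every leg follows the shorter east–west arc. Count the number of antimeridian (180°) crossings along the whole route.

Leg 1: -169.1° → +174.3°, shortest Δλ = -16.6° (west) — crosses 180°.
Leg 2: +174.3° → -94.5°, shortest Δλ = 91.2° (east) — crosses 180°.
Total crossings: 2.

2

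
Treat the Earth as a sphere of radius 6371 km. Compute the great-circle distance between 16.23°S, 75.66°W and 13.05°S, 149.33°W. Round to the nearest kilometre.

Δλ = -149.33 − -75.66 = -73.67°.
Δφ = -13.05 − -16.23 = 3.18°.
a = sin²(Δφ/2) + cos φ₁ · cos φ₂ · sin²(Δλ/2) = 0.336949.
c = 2·atan2(√a, √(1−a)) = 1.23862 rad → d = 6371·c ≈ 7891.24 km.

7891 km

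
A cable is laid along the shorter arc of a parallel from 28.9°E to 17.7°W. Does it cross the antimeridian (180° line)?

Signed shortest Δλ = ((-17.7 − 28.9 + 180) mod 360) − 180 = -46.6°.
Going west by 46.6° from +28.9° reaches -17.7° without touching 180°.

No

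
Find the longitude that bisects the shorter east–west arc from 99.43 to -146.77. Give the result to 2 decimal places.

+156.33°

Signed shortest Δλ from +99.43° to -146.77° is +113.80°.
Midpoint longitude = +99.43° + (+113.80°)/2 = +99.43° + 56.90° = +156.33°.
(The naïve average (+99.43 + -146.77)/2 = -23.67° is on the wrong side of the globe.)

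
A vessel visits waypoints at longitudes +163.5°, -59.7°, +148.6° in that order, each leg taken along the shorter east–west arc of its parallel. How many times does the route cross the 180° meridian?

Leg 1: +163.5° → -59.7°, shortest Δλ = 136.8° (east) — crosses 180°.
Leg 2: -59.7° → +148.6°, shortest Δλ = -151.7° (west) — crosses 180°.
Total crossings: 2.

2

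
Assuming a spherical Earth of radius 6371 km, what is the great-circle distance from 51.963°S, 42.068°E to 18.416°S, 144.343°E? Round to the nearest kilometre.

Δλ = 144.343 − 42.068 = 102.275°.
Δφ = -18.416 − -51.963 = 33.547°.
a = sin²(Δφ/2) + cos φ₁ · cos φ₂ · sin²(Δλ/2) = 0.437737.
c = 2·atan2(√a, √(1−a)) = 1.44595 rad → d = 6371·c ≈ 9212.12 km.

9212 km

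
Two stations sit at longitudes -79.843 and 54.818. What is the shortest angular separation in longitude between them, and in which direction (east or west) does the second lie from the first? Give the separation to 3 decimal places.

Raw difference: 54.818 − -79.843 = 134.661°.
Normalise into (−180°, 180°]: 134.661° stays 134.661°.
Positive ⇒ the second point lies to the east; separation 134.661°.

134.661° east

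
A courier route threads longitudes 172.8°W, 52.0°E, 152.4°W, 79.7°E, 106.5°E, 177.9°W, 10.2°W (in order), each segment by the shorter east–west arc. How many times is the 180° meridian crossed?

4

Leg 1: -172.8° → +52.0°, shortest Δλ = -135.2° (west) — crosses 180°.
Leg 2: +52.0° → -152.4°, shortest Δλ = 155.6° (east) — crosses 180°.
Leg 3: -152.4° → +79.7°, shortest Δλ = -127.9° (west) — crosses 180°.
Leg 4: +79.7° → +106.5°, shortest Δλ = 26.8° (east) — does not cross 180°.
Leg 5: +106.5° → -177.9°, shortest Δλ = 75.6° (east) — crosses 180°.
Leg 6: -177.9° → -10.2°, shortest Δλ = 167.7° (east) — does not cross 180°.
Total crossings: 4.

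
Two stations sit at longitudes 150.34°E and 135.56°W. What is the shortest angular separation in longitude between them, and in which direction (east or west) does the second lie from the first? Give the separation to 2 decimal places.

74.10° east

Raw difference: -135.56 − 150.34 = -285.9°.
Normalise into (−180°, 180°]: -285.9° + 360° = 74.1°.
Positive ⇒ the second point lies to the east; separation 74.10°.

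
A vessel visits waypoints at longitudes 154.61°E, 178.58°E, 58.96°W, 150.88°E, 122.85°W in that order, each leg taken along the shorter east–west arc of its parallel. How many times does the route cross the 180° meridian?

Leg 1: +154.61° → +178.58°, shortest Δλ = 23.97° (east) — does not cross 180°.
Leg 2: +178.58° → -58.96°, shortest Δλ = 122.46° (east) — crosses 180°.
Leg 3: -58.96° → +150.88°, shortest Δλ = -150.16° (west) — crosses 180°.
Leg 4: +150.88° → -122.85°, shortest Δλ = 86.27° (east) — crosses 180°.
Total crossings: 3.

3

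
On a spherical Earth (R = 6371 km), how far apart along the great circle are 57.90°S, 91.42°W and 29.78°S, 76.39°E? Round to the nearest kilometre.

10199 km

Δλ = 76.39 − -91.42 = 167.81°.
Δφ = -29.78 − -57.90 = 28.12°.
a = sin²(Δφ/2) + cos φ₁ · cos φ₂ · sin²(Δλ/2) = 0.515041.
c = 2·atan2(√a, √(1−a)) = 1.60088 rad → d = 6371·c ≈ 10199.22 km.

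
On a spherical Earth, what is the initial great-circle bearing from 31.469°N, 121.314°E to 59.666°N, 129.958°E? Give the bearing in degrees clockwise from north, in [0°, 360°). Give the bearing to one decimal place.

Δλ = 129.958 − 121.314 = 8.644°.
θ = atan2( sin Δλ · cos φ₂ , cos φ₁ · sin φ₂ − sin φ₁ · cos φ₂ · cos Δλ )
  = atan2(0.07590, 0.47550) = 9.070° → normalised to [0°, 360°): 9.070°.

9.1°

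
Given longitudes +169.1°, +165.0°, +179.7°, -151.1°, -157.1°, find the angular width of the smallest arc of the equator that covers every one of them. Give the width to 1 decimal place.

Sort the longitudes: -157.1°, -151.1°, +165.0°, +169.1°, +179.7°.
Eastward gaps between consecutive values (wrapping around): 6.0°, 316.1°, 4.1°, 10.6°, 23.2°.
Largest gap = 316.1° ⇒ minimal covering band is its complement: 360° − 316.1° = 43.9°.
Band runs from +165.0° eastward to -151.1°, crossing the antimeridian.

43.9°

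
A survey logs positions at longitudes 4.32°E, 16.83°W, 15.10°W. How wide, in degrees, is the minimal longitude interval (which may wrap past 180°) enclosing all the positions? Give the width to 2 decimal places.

21.15°

Sort the longitudes: -16.83°, -15.10°, +4.32°.
Eastward gaps between consecutive values (wrapping around): 1.73°, 19.42°, 338.85°.
Largest gap = 338.85° ⇒ minimal covering band is its complement: 360° − 338.85° = 21.15°.
Band runs from -16.83° eastward to +4.32°.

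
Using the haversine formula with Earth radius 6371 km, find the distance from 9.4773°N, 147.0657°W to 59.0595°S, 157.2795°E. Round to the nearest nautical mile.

Δλ = 157.2795 − -147.0657 = 304.3452°; wrapped into (−180°, 180°]: -55.6548°.
Δφ = -59.0595 − 9.4773 = -68.5368°.
a = sin²(Δφ/2) + cos φ₁ · cos φ₂ · sin²(Δλ/2) = 0.427558.
c = 2·atan2(√a, √(1−a)) = 1.42540 rad → d = 6371·c ≈ 9081.22 km ≈ 4903.47 nmi.

4903 nmi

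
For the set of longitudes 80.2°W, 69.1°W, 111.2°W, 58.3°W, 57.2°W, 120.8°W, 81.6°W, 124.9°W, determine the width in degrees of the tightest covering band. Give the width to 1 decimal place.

67.7°

Sort the longitudes: -124.9°, -120.8°, -111.2°, -81.6°, -80.2°, -69.1°, -58.3°, -57.2°.
Eastward gaps between consecutive values (wrapping around): 4.1°, 9.6°, 29.6°, 1.4°, 11.1°, 10.8°, 1.1°, 292.3°.
Largest gap = 292.3° ⇒ minimal covering band is its complement: 360° − 292.3° = 67.7°.
Band runs from -124.9° eastward to -57.2°.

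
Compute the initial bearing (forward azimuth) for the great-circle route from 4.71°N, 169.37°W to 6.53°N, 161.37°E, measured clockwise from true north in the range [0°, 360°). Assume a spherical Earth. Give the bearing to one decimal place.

275.0°

Δλ = 161.37 − -169.37 = 330.74°; wrapped into (−180°, 180°]: -29.26°.
θ = atan2( sin Δλ · cos φ₂ , cos φ₁ · sin φ₂ − sin φ₁ · cos φ₂ · cos Δλ )
  = atan2(-0.48560, 0.04217) = -85.037° → normalised to [0°, 360°): 274.963°.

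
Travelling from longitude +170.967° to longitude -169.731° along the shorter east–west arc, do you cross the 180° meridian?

Yes

Naïve |-169.731 − 170.967| = 340.698° > 180°, so the shorter arc goes the other way round — across 180°.
Signed shortest Δλ = ((-169.731 − 170.967 + 180) mod 360) − 180 = 19.302°.
Going east by 19.302° from +170.967° passes through 180° before reaching -169.731°.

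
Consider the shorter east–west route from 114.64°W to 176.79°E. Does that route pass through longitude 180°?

Naïve |176.79 − -114.64| = 291.43° > 180°, so the shorter arc goes the other way round — across 180°.
Signed shortest Δλ = ((176.79 − -114.64 + 180) mod 360) − 180 = -68.57°.
Going west by 68.57° from -114.64° passes through 180° before reaching +176.79°.

Yes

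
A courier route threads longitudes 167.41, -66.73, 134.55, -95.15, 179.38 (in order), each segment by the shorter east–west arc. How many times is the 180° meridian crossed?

Leg 1: +167.41° → -66.73°, shortest Δλ = 125.86° (east) — crosses 180°.
Leg 2: -66.73° → +134.55°, shortest Δλ = -158.72° (west) — crosses 180°.
Leg 3: +134.55° → -95.15°, shortest Δλ = 130.3° (east) — crosses 180°.
Leg 4: -95.15° → +179.38°, shortest Δλ = -85.47° (west) — crosses 180°.
Total crossings: 4.

4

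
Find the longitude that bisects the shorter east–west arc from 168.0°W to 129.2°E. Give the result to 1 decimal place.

160.6°E

Signed shortest Δλ from -168.0° to +129.2° is -62.8°.
Midpoint longitude = -168.0° + (-62.8°)/2 = -168.0° − 31.4° = -199.4°.
Normalise into (−180°, 180°]: +160.6°.
(The naïve average (-168.0 + +129.2)/2 = -19.4° is on the wrong side of the globe.)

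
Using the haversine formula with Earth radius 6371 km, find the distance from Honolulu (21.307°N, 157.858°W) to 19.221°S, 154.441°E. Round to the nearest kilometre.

Δλ = 154.441 − -157.858 = 312.299°; wrapped into (−180°, 180°]: -47.701°.
Δφ = -19.221 − 21.307 = -40.528°.
a = sin²(Δφ/2) + cos φ₁ · cos φ₂ · sin²(Δλ/2) = 0.263789.
c = 2·atan2(√a, √(1−a)) = 1.07876 rad → d = 6371·c ≈ 6872.78 km.

6873 km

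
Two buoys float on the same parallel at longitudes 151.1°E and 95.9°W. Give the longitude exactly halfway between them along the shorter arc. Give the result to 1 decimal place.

152.4°W

Signed shortest Δλ from +151.1° to -95.9° is +113.0°.
Midpoint longitude = +151.1° + (+113.0°)/2 = +151.1° + 56.5° = +207.6°.
Normalise into (−180°, 180°]: -152.4°.
(The naïve average (+151.1 + -95.9)/2 = 27.6° is on the wrong side of the globe.)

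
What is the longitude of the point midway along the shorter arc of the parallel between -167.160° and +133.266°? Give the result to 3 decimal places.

+163.053°

Signed shortest Δλ from -167.160° to +133.266° is -59.574°.
Midpoint longitude = -167.160° + (-59.574°)/2 = -167.160° − 29.787° = -196.947°.
Normalise into (−180°, 180°]: +163.053°.
(The naïve average (-167.160 + +133.266)/2 = -16.947° is on the wrong side of the globe.)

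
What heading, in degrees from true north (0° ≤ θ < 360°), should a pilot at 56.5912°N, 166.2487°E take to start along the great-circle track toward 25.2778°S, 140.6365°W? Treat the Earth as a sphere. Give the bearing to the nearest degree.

134°

Δλ = -140.6365 − 166.2487 = -306.8852°; wrapped into (−180°, 180°]: 53.1148°.
θ = atan2( sin Δλ · cos φ₂ , cos φ₁ · sin φ₂ − sin φ₁ · cos φ₂ · cos Δλ )
  = atan2(0.72325, -0.68818) = 133.576° → normalised to [0°, 360°): 133.576°.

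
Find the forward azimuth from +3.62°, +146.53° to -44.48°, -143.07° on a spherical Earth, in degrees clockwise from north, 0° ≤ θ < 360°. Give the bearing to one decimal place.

Δλ = -143.07 − 146.53 = -289.60°; wrapped into (−180°, 180°]: 70.40°.
θ = atan2( sin Δλ · cos φ₂ , cos φ₁ · sin φ₂ − sin φ₁ · cos φ₂ · cos Δλ )
  = atan2(0.67215, -0.71437) = 136.744° → normalised to [0°, 360°): 136.744°.

136.7°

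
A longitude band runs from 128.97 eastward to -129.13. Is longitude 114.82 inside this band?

Band width going east from +128.97° to -129.13°: ((-129.13 − 128.97) mod 360) = 101.90°.
Offset of +114.82° east of the west edge: ((114.82 − 128.97) mod 360) = 345.85°.
345.85° > 101.90° ⇒ outside.

No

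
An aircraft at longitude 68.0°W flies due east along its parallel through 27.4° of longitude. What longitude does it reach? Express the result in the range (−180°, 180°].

Start at -68.0°; shift +27.4° → -40.6°.
-40.6° already lies in (−180°, 180°].

40.6°W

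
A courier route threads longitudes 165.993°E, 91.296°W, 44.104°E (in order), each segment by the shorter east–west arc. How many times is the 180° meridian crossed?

1

Leg 1: +165.993° → -91.296°, shortest Δλ = 102.711° (east) — crosses 180°.
Leg 2: -91.296° → +44.104°, shortest Δλ = 135.4° (east) — does not cross 180°.
Total crossings: 1.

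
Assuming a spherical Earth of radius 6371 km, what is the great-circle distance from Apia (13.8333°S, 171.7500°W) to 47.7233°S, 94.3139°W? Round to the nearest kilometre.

7939 km

Δλ = -94.3139 − -171.7500 = 77.4361°.
Δφ = -47.7233 − -13.8333 = -33.8900°.
a = sin²(Δφ/2) + cos φ₁ · cos φ₂ · sin²(Δλ/2) = 0.340500.
c = 2·atan2(√a, √(1−a)) = 1.24612 rad → d = 6371·c ≈ 7939.05 km.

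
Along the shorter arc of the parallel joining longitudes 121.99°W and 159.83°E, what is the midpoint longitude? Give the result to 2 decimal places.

Signed shortest Δλ from -121.99° to +159.83° is -78.18°.
Midpoint longitude = -121.99° + (-78.18°)/2 = -121.99° − 39.09° = -161.08°.
(The naïve average (-121.99 + +159.83)/2 = 18.92° is on the wrong side of the globe.)

161.08°W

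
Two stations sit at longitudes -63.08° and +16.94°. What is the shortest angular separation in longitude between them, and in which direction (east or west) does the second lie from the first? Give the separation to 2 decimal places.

80.02° east

Raw difference: 16.94 − -63.08 = 80.02°.
Normalise into (−180°, 180°]: 80.02° stays 80.02°.
Positive ⇒ the second point lies to the east; separation 80.02°.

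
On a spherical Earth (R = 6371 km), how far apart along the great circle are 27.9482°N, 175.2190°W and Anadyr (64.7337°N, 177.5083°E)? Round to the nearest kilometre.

4123 km

Δλ = 177.5083 − -175.2190 = 352.7273°; wrapped into (−180°, 180°]: -7.2727°.
Δφ = 64.7337 − 27.9482 = 36.7855°.
a = sin²(Δφ/2) + cos φ₁ · cos φ₂ · sin²(Δλ/2) = 0.101075.
c = 2·atan2(√a, √(1−a)) = 0.64708 rad → d = 6371·c ≈ 4122.53 km.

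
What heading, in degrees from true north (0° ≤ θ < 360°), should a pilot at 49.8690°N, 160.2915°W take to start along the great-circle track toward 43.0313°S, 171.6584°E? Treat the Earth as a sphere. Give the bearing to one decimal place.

200.2°

Δλ = 171.6584 − -160.2915 = 331.9499°; wrapped into (−180°, 180°]: -28.0501°.
θ = atan2( sin Δλ · cos φ₂ , cos φ₁ · sin φ₂ − sin φ₁ · cos φ₂ · cos Δλ )
  = atan2(-0.34374, -0.93307) = -159.776° → normalised to [0°, 360°): 200.224°.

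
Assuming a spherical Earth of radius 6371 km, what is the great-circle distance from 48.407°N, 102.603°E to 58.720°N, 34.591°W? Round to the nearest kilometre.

7481 km

Δλ = -34.591 − 102.603 = -137.194°.
Δφ = 58.720 − 48.407 = 10.313°.
a = sin²(Δφ/2) + cos φ₁ · cos φ₂ · sin²(Δλ/2) = 0.306854.
c = 2·atan2(√a, √(1−a)) = 1.17419 rad → d = 6371·c ≈ 7480.75 km.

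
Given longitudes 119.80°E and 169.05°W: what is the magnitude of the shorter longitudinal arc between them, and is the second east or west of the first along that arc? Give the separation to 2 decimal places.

71.15° east

Raw difference: -169.05 − 119.80 = -288.85°.
Normalise into (−180°, 180°]: -288.85° + 360° = 71.15°.
Positive ⇒ the second point lies to the east; separation 71.15°.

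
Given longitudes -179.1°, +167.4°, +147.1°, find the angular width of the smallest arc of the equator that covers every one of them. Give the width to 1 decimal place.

33.8°

Sort the longitudes: -179.1°, +147.1°, +167.4°.
Eastward gaps between consecutive values (wrapping around): 326.2°, 20.3°, 13.5°.
Largest gap = 326.2° ⇒ minimal covering band is its complement: 360° − 326.2° = 33.8°.
Band runs from +147.1° eastward to -179.1°, crossing the antimeridian.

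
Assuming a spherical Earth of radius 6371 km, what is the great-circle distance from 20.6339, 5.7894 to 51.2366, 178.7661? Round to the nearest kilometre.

Δλ = 178.7661 − 5.7894 = 172.9767°.
Δφ = 51.2366 − 20.6339 = 30.6027°.
a = sin²(Δφ/2) + cos φ₁ · cos φ₂ · sin²(Δλ/2) = 0.653385.
c = 2·atan2(√a, √(1−a)) = 1.88259 rad → d = 6371·c ≈ 11994.00 km.

11994 km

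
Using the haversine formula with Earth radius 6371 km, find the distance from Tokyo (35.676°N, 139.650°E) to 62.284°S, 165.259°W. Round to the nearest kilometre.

11949 km

Δλ = -165.259 − 139.650 = -304.909°; wrapped into (−180°, 180°]: 55.091°.
Δφ = -62.284 − 35.676 = -97.960°.
a = sin²(Δφ/2) + cos φ₁ · cos φ₂ · sin²(Δλ/2) = 0.650039.
c = 2·atan2(√a, √(1−a)) = 1.87557 rad → d = 6371·c ≈ 11949.26 km.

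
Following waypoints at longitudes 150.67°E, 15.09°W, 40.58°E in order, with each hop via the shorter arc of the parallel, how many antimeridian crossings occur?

Leg 1: +150.67° → -15.09°, shortest Δλ = -165.76° (west) — does not cross 180°.
Leg 2: -15.09° → +40.58°, shortest Δλ = 55.67° (east) — does not cross 180°.
Total crossings: 0.

0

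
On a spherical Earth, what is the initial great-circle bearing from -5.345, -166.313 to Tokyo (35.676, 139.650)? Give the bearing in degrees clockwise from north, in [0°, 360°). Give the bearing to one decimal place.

313.6°

Δλ = 139.650 − -166.313 = 305.963°; wrapped into (−180°, 180°]: -54.037°.
θ = atan2( sin Δλ · cos φ₂ , cos φ₁ · sin φ₂ − sin φ₁ · cos φ₂ · cos Δλ )
  = atan2(-0.65750, 0.62510) = -46.447° → normalised to [0°, 360°): 313.553°.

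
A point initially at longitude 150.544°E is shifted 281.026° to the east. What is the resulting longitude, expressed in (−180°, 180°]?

71.570°E

Start at +150.544°; shift +281.026° → +431.570°.
+431.570° lies outside (−180°, 180°]; subtract 360° → +71.570°.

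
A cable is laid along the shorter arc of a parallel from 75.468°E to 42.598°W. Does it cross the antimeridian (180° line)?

Signed shortest Δλ = ((-42.598 − 75.468 + 180) mod 360) − 180 = -118.066°.
Going west by 118.066° from +75.468° reaches -42.598° without touching 180°.

No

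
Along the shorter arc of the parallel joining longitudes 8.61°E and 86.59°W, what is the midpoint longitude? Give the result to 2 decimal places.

38.99°W

Signed shortest Δλ from +8.61° to -86.59° is -95.20°.
Midpoint longitude = +8.61° + (-95.20°)/2 = +8.61° − 47.60° = -38.99°.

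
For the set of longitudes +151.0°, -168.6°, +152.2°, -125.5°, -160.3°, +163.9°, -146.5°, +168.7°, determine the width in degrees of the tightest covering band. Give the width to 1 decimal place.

Sort the longitudes: -168.6°, -160.3°, -146.5°, -125.5°, +151.0°, +152.2°, +163.9°, +168.7°.
Eastward gaps between consecutive values (wrapping around): 8.3°, 13.8°, 21.0°, 276.5°, 1.2°, 11.7°, 4.8°, 22.7°.
Largest gap = 276.5° ⇒ minimal covering band is its complement: 360° − 276.5° = 83.5°.
Band runs from +151.0° eastward to -125.5°, crossing the antimeridian.

83.5°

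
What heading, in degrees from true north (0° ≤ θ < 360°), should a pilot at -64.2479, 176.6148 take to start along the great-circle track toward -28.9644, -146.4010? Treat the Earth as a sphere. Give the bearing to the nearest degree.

51°

Δλ = -146.4010 − 176.6148 = -323.0158°; wrapped into (−180°, 180°]: 36.9842°.
θ = atan2( sin Δλ · cos φ₂ , cos φ₁ · sin φ₂ − sin φ₁ · cos φ₂ · cos Δλ )
  = atan2(0.52635, 0.41907) = 51.474° → normalised to [0°, 360°): 51.474°.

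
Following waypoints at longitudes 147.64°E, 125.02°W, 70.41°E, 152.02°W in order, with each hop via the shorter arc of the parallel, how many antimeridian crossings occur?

3

Leg 1: +147.64° → -125.02°, shortest Δλ = 87.34° (east) — crosses 180°.
Leg 2: -125.02° → +70.41°, shortest Δλ = -164.57° (west) — crosses 180°.
Leg 3: +70.41° → -152.02°, shortest Δλ = 137.57° (east) — crosses 180°.
Total crossings: 3.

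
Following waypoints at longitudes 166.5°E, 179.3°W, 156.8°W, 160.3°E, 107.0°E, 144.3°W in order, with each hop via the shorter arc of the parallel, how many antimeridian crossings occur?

3

Leg 1: +166.5° → -179.3°, shortest Δλ = 14.2° (east) — crosses 180°.
Leg 2: -179.3° → -156.8°, shortest Δλ = 22.5° (east) — does not cross 180°.
Leg 3: -156.8° → +160.3°, shortest Δλ = -42.9° (west) — crosses 180°.
Leg 4: +160.3° → +107.0°, shortest Δλ = -53.3° (west) — does not cross 180°.
Leg 5: +107.0° → -144.3°, shortest Δλ = 108.7° (east) — crosses 180°.
Total crossings: 3.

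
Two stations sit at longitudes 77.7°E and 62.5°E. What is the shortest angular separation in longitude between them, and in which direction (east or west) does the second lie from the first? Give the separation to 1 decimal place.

Raw difference: 62.5 − 77.7 = -15.2°.
Normalise into (−180°, 180°]: -15.2° stays -15.2°.
Negative ⇒ the second point lies to the west; separation 15.2°.

15.2° west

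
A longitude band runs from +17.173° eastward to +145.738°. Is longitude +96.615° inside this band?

Yes

Band width going east from +17.173° to +145.738°: ((145.738 − 17.173) mod 360) = 128.565°.
Offset of +96.615° east of the west edge: ((96.615 − 17.173) mod 360) = 79.442°.
79.442° ≤ 128.565° ⇒ inside.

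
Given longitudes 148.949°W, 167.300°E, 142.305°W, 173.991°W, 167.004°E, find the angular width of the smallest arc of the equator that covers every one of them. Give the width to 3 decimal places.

50.691°

Sort the longitudes: -173.991°, -148.949°, -142.305°, +167.004°, +167.300°.
Eastward gaps between consecutive values (wrapping around): 25.042°, 6.644°, 309.309°, 0.296°, 18.709°.
Largest gap = 309.309° ⇒ minimal covering band is its complement: 360° − 309.309° = 50.691°.
Band runs from +167.004° eastward to -142.305°, crossing the antimeridian.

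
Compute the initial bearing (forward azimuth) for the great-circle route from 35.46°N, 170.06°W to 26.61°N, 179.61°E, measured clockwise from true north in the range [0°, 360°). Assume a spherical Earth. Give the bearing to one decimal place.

Δλ = 179.61 − -170.06 = 349.67°; wrapped into (−180°, 180°]: -10.33°.
θ = atan2( sin Δλ · cos φ₂ , cos φ₁ · sin φ₂ − sin φ₁ · cos φ₂ · cos Δλ )
  = atan2(-0.16032, -0.14544) = -132.213° → normalised to [0°, 360°): 227.787°.

227.8°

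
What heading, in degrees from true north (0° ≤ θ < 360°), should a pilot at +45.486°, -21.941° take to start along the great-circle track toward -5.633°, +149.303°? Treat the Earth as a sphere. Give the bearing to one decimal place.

13.5°

Δλ = 149.303 − -21.941 = 171.244°.
θ = atan2( sin Δλ · cos φ₂ , cos φ₁ · sin φ₂ − sin φ₁ · cos φ₂ · cos Δλ )
  = atan2(0.15149, 0.63255) = 13.468° → normalised to [0°, 360°): 13.468°.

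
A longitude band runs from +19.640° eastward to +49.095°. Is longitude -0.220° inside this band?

Band width going east from +19.640° to +49.095°: ((49.095 − 19.640) mod 360) = 29.455°.
Offset of -0.220° east of the west edge: ((-0.220 − 19.640) mod 360) = 340.140°.
340.140° > 29.455° ⇒ outside.

No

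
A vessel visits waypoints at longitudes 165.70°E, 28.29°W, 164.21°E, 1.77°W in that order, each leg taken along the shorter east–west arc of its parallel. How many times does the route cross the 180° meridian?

2

Leg 1: +165.70° → -28.29°, shortest Δλ = 166.01° (east) — crosses 180°.
Leg 2: -28.29° → +164.21°, shortest Δλ = -167.5° (west) — crosses 180°.
Leg 3: +164.21° → -1.77°, shortest Δλ = -165.98° (west) — does not cross 180°.
Total crossings: 2.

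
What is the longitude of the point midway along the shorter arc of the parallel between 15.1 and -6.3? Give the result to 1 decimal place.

+4.4°

Signed shortest Δλ from +15.1° to -6.3° is -21.4°.
Midpoint longitude = +15.1° + (-21.4°)/2 = +15.1° − 10.7° = +4.4°.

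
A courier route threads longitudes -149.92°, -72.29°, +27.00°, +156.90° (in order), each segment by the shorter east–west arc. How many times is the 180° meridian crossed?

Leg 1: -149.92° → -72.29°, shortest Δλ = 77.63° (east) — does not cross 180°.
Leg 2: -72.29° → +27.00°, shortest Δλ = 99.29° (east) — does not cross 180°.
Leg 3: +27.00° → +156.90°, shortest Δλ = 129.9° (east) — does not cross 180°.
Total crossings: 0.

0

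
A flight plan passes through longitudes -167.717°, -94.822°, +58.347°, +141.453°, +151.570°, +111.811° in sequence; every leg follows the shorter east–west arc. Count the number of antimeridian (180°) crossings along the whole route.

0

Leg 1: -167.717° → -94.822°, shortest Δλ = 72.895° (east) — does not cross 180°.
Leg 2: -94.822° → +58.347°, shortest Δλ = 153.169° (east) — does not cross 180°.
Leg 3: +58.347° → +141.453°, shortest Δλ = 83.106° (east) — does not cross 180°.
Leg 4: +141.453° → +151.570°, shortest Δλ = 10.117° (east) — does not cross 180°.
Leg 5: +151.570° → +111.811°, shortest Δλ = -39.759° (west) — does not cross 180°.
Total crossings: 0.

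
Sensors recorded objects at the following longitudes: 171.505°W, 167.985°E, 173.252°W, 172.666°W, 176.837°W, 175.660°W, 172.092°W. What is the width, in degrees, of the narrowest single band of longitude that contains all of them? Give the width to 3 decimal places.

20.510°

Sort the longitudes: -176.837°, -175.660°, -173.252°, -172.666°, -172.092°, -171.505°, +167.985°.
Eastward gaps between consecutive values (wrapping around): 1.177°, 2.408°, 0.586°, 0.574°, 0.587°, 339.490°, 15.178°.
Largest gap = 339.490° ⇒ minimal covering band is its complement: 360° − 339.490° = 20.510°.
Band runs from +167.985° eastward to -171.505°, crossing the antimeridian.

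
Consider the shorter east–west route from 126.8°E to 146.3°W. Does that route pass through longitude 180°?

Naïve |-146.3 − 126.8| = 273.1° > 180°, so the shorter arc goes the other way round — across 180°.
Signed shortest Δλ = ((-146.3 − 126.8 + 180) mod 360) − 180 = 86.9°.
Going east by 86.9° from +126.8° passes through 180° before reaching -146.3°.

Yes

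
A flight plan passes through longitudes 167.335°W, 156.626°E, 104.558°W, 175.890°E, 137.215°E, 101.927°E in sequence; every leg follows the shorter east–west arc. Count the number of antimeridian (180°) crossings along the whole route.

Leg 1: -167.335° → +156.626°, shortest Δλ = -36.039° (west) — crosses 180°.
Leg 2: +156.626° → -104.558°, shortest Δλ = 98.816° (east) — crosses 180°.
Leg 3: -104.558° → +175.890°, shortest Δλ = -79.552° (west) — crosses 180°.
Leg 4: +175.890° → +137.215°, shortest Δλ = -38.675° (west) — does not cross 180°.
Leg 5: +137.215° → +101.927°, shortest Δλ = -35.288° (west) — does not cross 180°.
Total crossings: 3.

3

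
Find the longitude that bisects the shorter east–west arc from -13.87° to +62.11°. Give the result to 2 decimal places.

Signed shortest Δλ from -13.87° to +62.11° is +75.98°.
Midpoint longitude = -13.87° + (+75.98°)/2 = -13.87° + 37.99° = +24.12°.

+24.12°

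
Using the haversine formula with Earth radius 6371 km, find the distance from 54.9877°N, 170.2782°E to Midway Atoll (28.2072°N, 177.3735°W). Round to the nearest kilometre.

Δλ = -177.3735 − 170.2782 = -347.6517°; wrapped into (−180°, 180°]: 12.3483°.
Δφ = 28.2072 − 54.9877 = -26.7805°.
a = sin²(Δφ/2) + cos φ₁ · cos φ₂ · sin²(Δλ/2) = 0.059479.
c = 2·atan2(√a, √(1−a)) = 0.49274 rad → d = 6371·c ≈ 3139.22 km.

3139 km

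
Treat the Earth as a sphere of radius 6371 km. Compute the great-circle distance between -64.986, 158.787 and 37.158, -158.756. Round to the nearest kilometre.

11940 km

Δλ = -158.756 − 158.787 = -317.543°; wrapped into (−180°, 180°]: 42.457°.
Δφ = 37.158 − -64.986 = 102.144°.
a = sin²(Δφ/2) + cos φ₁ · cos φ₂ · sin²(Δλ/2) = 0.649367.
c = 2·atan2(√a, √(1−a)) = 1.87416 rad → d = 6371·c ≈ 11940.29 km.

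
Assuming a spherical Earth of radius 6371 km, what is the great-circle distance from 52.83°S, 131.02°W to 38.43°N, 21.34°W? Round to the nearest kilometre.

Δλ = -21.34 − -131.02 = 109.68°.
Δφ = 38.43 − -52.83 = 91.26°.
a = sin²(Δφ/2) + cos φ₁ · cos φ₂ · sin²(Δλ/2) = 0.827338.
c = 2·atan2(√a, √(1−a)) = 2.28455 rad → d = 6371·c ≈ 14554.88 km.

14555 km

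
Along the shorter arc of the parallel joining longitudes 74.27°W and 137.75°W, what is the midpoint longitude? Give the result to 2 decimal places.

Signed shortest Δλ from -74.27° to -137.75° is -63.48°.
Midpoint longitude = -74.27° + (-63.48°)/2 = -74.27° − 31.74° = -106.01°.

106.01°W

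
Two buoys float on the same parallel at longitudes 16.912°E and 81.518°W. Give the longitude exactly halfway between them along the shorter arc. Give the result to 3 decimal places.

Signed shortest Δλ from +16.912° to -81.518° is -98.430°.
Midpoint longitude = +16.912° + (-98.430°)/2 = +16.912° − 49.215° = -32.303°.

32.303°W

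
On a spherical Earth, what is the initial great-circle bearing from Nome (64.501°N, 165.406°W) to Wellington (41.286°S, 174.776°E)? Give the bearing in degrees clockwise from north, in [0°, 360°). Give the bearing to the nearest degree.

Δλ = 174.776 − -165.406 = 340.182°; wrapped into (−180°, 180°]: -19.818°.
θ = atan2( sin Δλ · cos φ₂ , cos φ₁ · sin φ₂ − sin φ₁ · cos φ₂ · cos Δλ )
  = atan2(-0.25476, -0.92211) = -164.556° → normalised to [0°, 360°): 195.444°.

195°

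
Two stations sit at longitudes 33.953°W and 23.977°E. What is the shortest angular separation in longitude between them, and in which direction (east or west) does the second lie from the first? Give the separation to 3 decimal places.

Raw difference: 23.977 − -33.953 = 57.93°.
Normalise into (−180°, 180°]: 57.93° stays 57.93°.
Positive ⇒ the second point lies to the east; separation 57.930°.

57.930° east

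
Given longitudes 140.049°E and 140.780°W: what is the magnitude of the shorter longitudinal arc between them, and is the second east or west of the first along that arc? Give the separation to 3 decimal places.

79.171° east

Raw difference: -140.780 − 140.049 = -280.829°.
Normalise into (−180°, 180°]: -280.829° + 360° = 79.171°.
Positive ⇒ the second point lies to the east; separation 79.171°.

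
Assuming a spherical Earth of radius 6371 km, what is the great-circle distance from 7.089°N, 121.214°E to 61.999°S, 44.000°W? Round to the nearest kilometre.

Δλ = -44.000 − 121.214 = -165.214°.
Δφ = -61.999 − 7.089 = -69.088°.
a = sin²(Δφ/2) + cos φ₁ · cos φ₂ · sin²(Δλ/2) = 0.779717.
c = 2·atan2(√a, √(1−a)) = 2.16450 rad → d = 6371·c ≈ 13790.03 km.

13790 km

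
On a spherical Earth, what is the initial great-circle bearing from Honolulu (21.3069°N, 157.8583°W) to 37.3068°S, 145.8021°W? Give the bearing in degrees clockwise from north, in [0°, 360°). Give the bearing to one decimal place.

Δλ = -145.8021 − -157.8583 = 12.0562°.
θ = atan2( sin Δλ · cos φ₂ , cos φ₁ · sin φ₂ − sin φ₁ · cos φ₂ · cos Δλ )
  = atan2(0.16614, -0.84730) = 168.906° → normalised to [0°, 360°): 168.906°.

168.9°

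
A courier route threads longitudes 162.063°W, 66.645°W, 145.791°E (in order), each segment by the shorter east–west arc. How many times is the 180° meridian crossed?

1

Leg 1: -162.063° → -66.645°, shortest Δλ = 95.418° (east) — does not cross 180°.
Leg 2: -66.645° → +145.791°, shortest Δλ = -147.564° (west) — crosses 180°.
Total crossings: 1.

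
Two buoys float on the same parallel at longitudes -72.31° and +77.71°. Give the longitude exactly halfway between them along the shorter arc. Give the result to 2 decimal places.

Signed shortest Δλ from -72.31° to +77.71° is +150.02°.
Midpoint longitude = -72.31° + (+150.02°)/2 = -72.31° + 75.01° = +2.70°.

+2.70°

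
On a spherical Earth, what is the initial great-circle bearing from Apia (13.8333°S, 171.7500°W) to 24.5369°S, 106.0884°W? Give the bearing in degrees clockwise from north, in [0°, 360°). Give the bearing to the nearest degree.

Δλ = -106.0884 − -171.7500 = 65.6616°.
θ = atan2( sin Δλ · cos φ₂ , cos φ₁ · sin φ₂ − sin φ₁ · cos φ₂ · cos Δλ )
  = atan2(0.82885, -0.31359) = 110.724° → normalised to [0°, 360°): 110.724°.

111°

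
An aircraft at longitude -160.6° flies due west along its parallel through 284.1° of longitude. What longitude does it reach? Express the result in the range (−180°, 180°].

-84.7°

Start at -160.6°; shift −284.1° → -444.7°.
-444.7° lies outside (−180°, 180°]; add 360° → -84.7°.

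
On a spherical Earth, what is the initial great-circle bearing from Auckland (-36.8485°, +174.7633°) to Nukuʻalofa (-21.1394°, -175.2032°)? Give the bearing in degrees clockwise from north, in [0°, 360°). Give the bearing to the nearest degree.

Δλ = -175.2032 − 174.7633 = -349.9665°; wrapped into (−180°, 180°]: 10.0335°.
θ = atan2( sin Δλ · cos φ₂ , cos φ₁ · sin φ₂ − sin φ₁ · cos φ₂ · cos Δλ )
  = atan2(0.16250, 0.26220) = 31.789° → normalised to [0°, 360°): 31.789°.

32°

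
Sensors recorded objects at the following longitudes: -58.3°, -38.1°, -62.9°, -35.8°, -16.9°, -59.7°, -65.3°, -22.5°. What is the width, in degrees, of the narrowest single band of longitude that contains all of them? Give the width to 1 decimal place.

Sort the longitudes: -65.3°, -62.9°, -59.7°, -58.3°, -38.1°, -35.8°, -22.5°, -16.9°.
Eastward gaps between consecutive values (wrapping around): 2.4°, 3.2°, 1.4°, 20.2°, 2.3°, 13.3°, 5.6°, 311.6°.
Largest gap = 311.6° ⇒ minimal covering band is its complement: 360° − 311.6° = 48.4°.
Band runs from -65.3° eastward to -16.9°.

48.4°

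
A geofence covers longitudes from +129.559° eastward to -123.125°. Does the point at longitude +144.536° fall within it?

Yes

Band width going east from +129.559° to -123.125°: ((-123.125 − 129.559) mod 360) = 107.316°.
Offset of +144.536° east of the west edge: ((144.536 − 129.559) mod 360) = 14.977°.
14.977° ≤ 107.316° ⇒ inside.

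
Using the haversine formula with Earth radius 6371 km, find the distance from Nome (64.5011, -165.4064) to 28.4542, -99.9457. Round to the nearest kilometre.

6009 km

Δλ = -99.9457 − -165.4064 = 65.4607°.
Δφ = 28.4542 − 64.5011 = -36.0469°.
a = sin²(Δφ/2) + cos φ₁ · cos φ₂ · sin²(Δλ/2) = 0.206380.
c = 2·atan2(√a, √(1−a)) = 0.94315 rad → d = 6371·c ≈ 6008.82 km.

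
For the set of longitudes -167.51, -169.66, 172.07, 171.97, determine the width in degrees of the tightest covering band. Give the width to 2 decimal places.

Sort the longitudes: -169.66°, -167.51°, +171.97°, +172.07°.
Eastward gaps between consecutive values (wrapping around): 2.15°, 339.48°, 0.10°, 18.27°.
Largest gap = 339.48° ⇒ minimal covering band is its complement: 360° − 339.48° = 20.52°.
Band runs from +171.97° eastward to -167.51°, crossing the antimeridian.

20.52°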